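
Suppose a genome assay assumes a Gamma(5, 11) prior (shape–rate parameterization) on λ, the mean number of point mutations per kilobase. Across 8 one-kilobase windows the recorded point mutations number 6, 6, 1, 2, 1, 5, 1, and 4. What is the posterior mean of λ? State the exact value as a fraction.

31/19

Total count: 6 + 6 + 1 + 2 + 1 + 5 + 1 + 4 = 26.
Total exposure: 8 kilobases.
Gamma(α, β) with Poisson data over total exposure Σt gives posterior Gamma(α+Σx, β+Σt) = Gamma(31, 19).
Posterior mean = α'/β' = 31/19.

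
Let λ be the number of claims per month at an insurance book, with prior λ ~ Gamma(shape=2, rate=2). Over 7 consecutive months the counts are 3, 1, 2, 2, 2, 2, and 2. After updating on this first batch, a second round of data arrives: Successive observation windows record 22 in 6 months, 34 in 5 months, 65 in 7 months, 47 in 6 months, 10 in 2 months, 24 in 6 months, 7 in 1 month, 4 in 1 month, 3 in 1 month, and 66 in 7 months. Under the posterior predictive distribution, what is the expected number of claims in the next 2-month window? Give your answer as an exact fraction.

Total count: 3 + 1 + 2 + 2 + 2 + 2 + 2 = 14.
Total exposure: 7 months.
After the first batch: Gamma(2 + 14, 2 + 7) = Gamma(16, 9).
Total count: 22 + 34 + 65 + 47 + 10 + 24 + 7 + 4 + 3 + 66 = 282.
Total exposure: 6 + 5 + 7 + 6 + 2 + 6 + 1 + 1 + 1 + 7 = 42 months.
After the second batch: Gamma(16 + 282, 9 + 42) = Gamma(298, 51).
Predictive mean over a 2-month window = T·E[λ|data] = 2·298/51 = 596/51.

596/51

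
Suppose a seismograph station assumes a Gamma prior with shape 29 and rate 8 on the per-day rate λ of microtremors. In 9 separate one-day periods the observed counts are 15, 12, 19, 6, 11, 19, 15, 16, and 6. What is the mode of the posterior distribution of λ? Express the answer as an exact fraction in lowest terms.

147/17

Total count: 15 + 12 + 19 + 6 + 11 + 19 + 15 + 16 + 6 = 119.
Total exposure: 9 days.
Gamma(α, β) with Poisson data over total exposure Σt gives posterior Gamma(α+Σx, β+Σt) = Gamma(148, 17).
Posterior mode = (α'−1)/β' = 147/17.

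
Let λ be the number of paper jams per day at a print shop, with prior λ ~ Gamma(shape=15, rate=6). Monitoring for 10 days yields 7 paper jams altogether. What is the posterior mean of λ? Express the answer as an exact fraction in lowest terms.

11/8

Total count 7 over total exposure 10 days.
Posterior: α' = 15 + 7 = 22, β' = 6 + 10 = 16.
Posterior mean = α'/β' = 22/16 = 11/8.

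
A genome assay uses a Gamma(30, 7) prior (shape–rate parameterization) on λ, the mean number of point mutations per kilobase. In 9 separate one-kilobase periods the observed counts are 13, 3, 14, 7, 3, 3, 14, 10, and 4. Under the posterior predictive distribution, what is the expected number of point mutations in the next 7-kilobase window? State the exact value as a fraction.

707/16

Total count: 13 + 3 + 14 + 7 + 3 + 3 + 14 + 10 + 4 = 71.
Total exposure: 9 kilobases.
Conjugate update: add total count to the shape and total exposure to the rate, giving Gamma(101, 16).
Predictive mean over a 7-kilobase window = T·E[λ|data] = 7·101/16 = 707/16.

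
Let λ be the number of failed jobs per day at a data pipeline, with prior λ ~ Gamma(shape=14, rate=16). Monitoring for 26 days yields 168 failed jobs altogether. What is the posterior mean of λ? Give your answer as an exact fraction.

13/3

Total count 168 over total exposure 26 days.
The Gamma prior is conjugate for the Poisson rate, so λ | data ~ Gamma(14+168, 16+26) = Gamma(182, 42).
Posterior mean = α'/β' = 182/42 = 13/3.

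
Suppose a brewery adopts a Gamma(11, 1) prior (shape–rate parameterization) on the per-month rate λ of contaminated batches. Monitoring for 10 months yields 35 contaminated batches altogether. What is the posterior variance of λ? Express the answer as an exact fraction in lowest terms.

Total count 35 over total exposure 10 months.
Gamma(α, β) with Poisson data over total exposure Σt gives posterior Gamma(α+Σx, β+Σt) = Gamma(46, 11).
Posterior variance = α'/β'² = 46/121.

46/121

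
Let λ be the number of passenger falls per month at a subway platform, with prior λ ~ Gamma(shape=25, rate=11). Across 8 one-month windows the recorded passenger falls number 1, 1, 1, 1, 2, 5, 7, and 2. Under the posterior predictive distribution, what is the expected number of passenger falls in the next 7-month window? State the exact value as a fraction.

315/19

Total count: 1 + 1 + 1 + 1 + 2 + 5 + 7 + 2 = 20.
Total exposure: 8 months.
The Gamma prior is conjugate for the Poisson rate, so λ | data ~ Gamma(25+20, 11+8) = Gamma(45, 19).
Predictive mean over a 7-month window = T·E[λ|data] = 7·45/19 = 315/19.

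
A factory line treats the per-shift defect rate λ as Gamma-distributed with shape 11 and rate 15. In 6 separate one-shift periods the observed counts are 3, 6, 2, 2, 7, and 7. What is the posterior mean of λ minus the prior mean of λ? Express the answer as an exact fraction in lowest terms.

Total count: 3 + 6 + 2 + 2 + 7 + 7 = 27.
Total exposure: 6 shifts.
Posterior: α' = 11 + 27 = 38, β' = 15 + 6 = 21.
Posterior mean = 38/21 = 38/21; prior mean = 11/15 = 11/15. Difference = 38/21 − 11/15 = 113/105.

113/105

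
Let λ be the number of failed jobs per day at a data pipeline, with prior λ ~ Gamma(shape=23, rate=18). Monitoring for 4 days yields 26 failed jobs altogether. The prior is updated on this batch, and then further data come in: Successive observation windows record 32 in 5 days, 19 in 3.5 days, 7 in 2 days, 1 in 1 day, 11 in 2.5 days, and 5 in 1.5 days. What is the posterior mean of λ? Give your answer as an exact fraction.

248/75

Total count 26 over total exposure 4 days.
After the first batch: Gamma(23 + 26, 18 + 4) = Gamma(49, 22).
Total count: 32 + 19 + 7 + 1 + 11 + 5 = 75.
Total exposure: 5 + 3.5 + 2 + 1 + 2.5 + 1.5 = 15.5 days.
After the second batch: Gamma(49 + 75, 22 + 15.5) = Gamma(124, 75/2).
Posterior mean = α'/β' = 124/(75/2) = 248/75.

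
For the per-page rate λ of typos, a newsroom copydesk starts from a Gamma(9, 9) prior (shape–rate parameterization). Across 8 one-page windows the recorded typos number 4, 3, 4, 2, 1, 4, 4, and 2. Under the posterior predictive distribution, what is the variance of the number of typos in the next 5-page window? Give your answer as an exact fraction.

Total count: 4 + 3 + 4 + 2 + 1 + 4 + 4 + 2 = 24.
Total exposure: 8 pages.
By Gamma–Poisson conjugacy, the posterior is Gamma(α + Σx, β + Σt) = Gamma(9 + 24, 9 + 8) = Gamma(33, 17).
The posterior predictive for a window of length T is Negative Binomial with variance T·α'·(β'+T)/β'² = 5·33·22/289 = 3630/289.

3630/289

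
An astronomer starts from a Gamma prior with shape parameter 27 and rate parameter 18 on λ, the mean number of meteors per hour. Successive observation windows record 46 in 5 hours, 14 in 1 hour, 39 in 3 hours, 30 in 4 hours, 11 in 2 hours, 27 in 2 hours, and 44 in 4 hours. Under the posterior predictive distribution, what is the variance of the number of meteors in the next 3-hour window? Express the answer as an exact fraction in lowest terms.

3332/169

Total count: 46 + 14 + 39 + 30 + 11 + 27 + 44 = 211.
Total exposure: 5 + 1 + 3 + 4 + 2 + 2 + 4 = 21 hours.
Gamma(α, β) with Poisson data over total exposure Σt gives posterior Gamma(α+Σx, β+Σt) = Gamma(238, 39).
The posterior predictive for a window of length T is Negative Binomial with variance T·α'·(β'+T)/β'² = 3·238·42/1521 = 3332/169.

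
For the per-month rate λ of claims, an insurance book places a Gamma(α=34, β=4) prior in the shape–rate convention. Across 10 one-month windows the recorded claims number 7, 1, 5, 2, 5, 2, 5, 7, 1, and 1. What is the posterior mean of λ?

5

Total count: 7 + 1 + 5 + 2 + 5 + 2 + 5 + 7 + 1 + 1 = 36.
Total exposure: 10 months.
The Gamma prior is conjugate for the Poisson rate, so λ | data ~ Gamma(34+36, 4+10) = Gamma(70, 14).
Posterior mean = α'/β' = 70/14 = 5.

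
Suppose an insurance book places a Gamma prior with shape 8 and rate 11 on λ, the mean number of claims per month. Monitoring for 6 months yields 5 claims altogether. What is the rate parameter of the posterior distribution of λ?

17

Total count 5 over total exposure 6 months.
Posterior: α' = 8 + 5 = 13, β' = 11 + 6 = 17.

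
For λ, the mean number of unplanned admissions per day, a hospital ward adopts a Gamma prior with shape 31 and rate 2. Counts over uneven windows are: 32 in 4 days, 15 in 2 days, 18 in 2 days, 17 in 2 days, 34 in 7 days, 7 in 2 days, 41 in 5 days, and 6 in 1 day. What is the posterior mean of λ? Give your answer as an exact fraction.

67/9

Total count: 32 + 15 + 18 + 17 + 34 + 7 + 41 + 6 = 170.
Total exposure: 4 + 2 + 2 + 2 + 7 + 2 + 5 + 1 = 25 days.
Posterior: α' = 31 + 170 = 201, β' = 2 + 25 = 27.
Posterior mean = α'/β' = 201/27 = 67/9.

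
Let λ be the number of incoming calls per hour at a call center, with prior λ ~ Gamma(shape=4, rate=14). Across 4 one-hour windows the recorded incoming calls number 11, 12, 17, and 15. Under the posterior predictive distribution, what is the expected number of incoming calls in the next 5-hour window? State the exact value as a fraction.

Total count: 11 + 12 + 17 + 15 = 55.
Total exposure: 4 hours.
Conjugate update: add total count to the shape and total exposure to the rate, giving Gamma(59, 18).
Predictive mean over a 5-hour window = T·E[λ|data] = 5·59/18 = 295/18.

295/18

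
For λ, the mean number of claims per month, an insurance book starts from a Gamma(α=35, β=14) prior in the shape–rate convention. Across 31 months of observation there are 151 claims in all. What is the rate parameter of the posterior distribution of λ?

45

Total count 151 over total exposure 31 months.
By Gamma–Poisson conjugacy, the posterior is Gamma(α + Σx, β + Σt) = Gamma(35 + 151, 14 + 31) = Gamma(186, 45).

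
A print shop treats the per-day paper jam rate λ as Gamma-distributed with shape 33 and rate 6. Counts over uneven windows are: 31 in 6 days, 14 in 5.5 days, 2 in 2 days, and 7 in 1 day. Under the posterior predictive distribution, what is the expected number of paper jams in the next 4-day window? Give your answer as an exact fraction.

Total count: 31 + 14 + 2 + 7 = 54.
Total exposure: 6 + 5.5 + 2 + 1 = 14.5 days.
Gamma(α, β) with Poisson data over total exposure Σt gives posterior Gamma(α+Σx, β+Σt) = Gamma(87, 41/2).
Predictive mean over a 4-day window = T·E[λ|data] = 4·87/(41/2) = 696/41.

696/41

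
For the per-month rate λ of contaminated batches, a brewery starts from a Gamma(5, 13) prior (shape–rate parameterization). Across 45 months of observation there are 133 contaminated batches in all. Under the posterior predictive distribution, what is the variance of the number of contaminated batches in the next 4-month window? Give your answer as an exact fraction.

8556/841

Total count 133 over total exposure 45 months.
Conjugate update: add total count to the shape and total exposure to the rate, giving Gamma(138, 58).
The posterior predictive for a window of length T is Negative Binomial with variance T·α'·(β'+T)/β'² = 4·138·62/3364 = 8556/841.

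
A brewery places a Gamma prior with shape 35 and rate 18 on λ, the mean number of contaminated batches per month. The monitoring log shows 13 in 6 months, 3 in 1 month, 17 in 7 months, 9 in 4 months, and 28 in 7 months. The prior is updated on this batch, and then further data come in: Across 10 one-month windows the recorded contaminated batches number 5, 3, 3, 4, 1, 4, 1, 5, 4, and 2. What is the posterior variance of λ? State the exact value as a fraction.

137/2809

Total count: 13 + 3 + 17 + 9 + 28 = 70.
Total exposure: 6 + 1 + 7 + 4 + 7 = 25 months.
After the first batch: Gamma(35 + 70, 18 + 25) = Gamma(105, 43).
Total count: 5 + 3 + 3 + 4 + 1 + 4 + 1 + 5 + 4 + 2 = 32.
Total exposure: 10 months.
After the second batch: Gamma(105 + 32, 43 + 10) = Gamma(137, 53).
Posterior variance = α'/β'² = 137/2809.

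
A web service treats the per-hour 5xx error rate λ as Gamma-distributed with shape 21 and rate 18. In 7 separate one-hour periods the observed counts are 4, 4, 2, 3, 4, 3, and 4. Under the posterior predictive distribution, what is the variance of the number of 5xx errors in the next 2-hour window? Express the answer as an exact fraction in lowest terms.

Total count: 4 + 4 + 2 + 3 + 4 + 3 + 4 = 24.
Total exposure: 7 hours.
Gamma(α, β) with Poisson data over total exposure Σt gives posterior Gamma(α+Σx, β+Σt) = Gamma(45, 25).
The posterior predictive for a window of length T is Negative Binomial with variance T·α'·(β'+T)/β'² = 2·45·27/625 = 486/125.

486/125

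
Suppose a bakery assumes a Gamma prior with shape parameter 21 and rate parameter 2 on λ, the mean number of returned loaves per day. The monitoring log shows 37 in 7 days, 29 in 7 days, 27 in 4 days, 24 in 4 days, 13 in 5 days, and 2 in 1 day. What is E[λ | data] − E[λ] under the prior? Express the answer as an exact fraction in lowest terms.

-27/5

Total count: 37 + 29 + 27 + 24 + 13 + 2 = 132.
Total exposure: 7 + 7 + 4 + 4 + 5 + 1 = 28 days.
Posterior: α' = 21 + 132 = 153, β' = 2 + 28 = 30.
Posterior mean = 153/30 = 51/10; prior mean = 21/2 = 21/2. Difference = 51/10 − 21/2 = -27/5.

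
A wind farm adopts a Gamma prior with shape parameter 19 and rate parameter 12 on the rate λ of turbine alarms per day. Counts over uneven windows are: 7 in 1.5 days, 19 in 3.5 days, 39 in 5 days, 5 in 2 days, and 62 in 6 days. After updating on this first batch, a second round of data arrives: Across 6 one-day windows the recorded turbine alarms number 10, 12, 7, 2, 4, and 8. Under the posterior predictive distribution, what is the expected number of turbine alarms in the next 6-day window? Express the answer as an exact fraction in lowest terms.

97/3

Total count: 7 + 19 + 39 + 5 + 62 = 132.
Total exposure: 1.5 + 3.5 + 5 + 2 + 6 = 18 days.
After the first batch: Gamma(19 + 132, 12 + 18) = Gamma(151, 30).
Total count: 10 + 12 + 7 + 2 + 4 + 8 = 43.
Total exposure: 6 days.
After the second batch: Gamma(151 + 43, 30 + 6) = Gamma(194, 36).
Predictive mean over a 6-day window = T·E[λ|data] = 6·194/36 = 97/3.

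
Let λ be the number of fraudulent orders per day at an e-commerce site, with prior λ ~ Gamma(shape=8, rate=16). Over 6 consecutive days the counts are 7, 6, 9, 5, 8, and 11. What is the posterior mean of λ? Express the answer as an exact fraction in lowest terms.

Total count: 7 + 6 + 9 + 5 + 8 + 11 = 46.
Total exposure: 6 days.
Posterior: α' = 8 + 46 = 54, β' = 16 + 6 = 22.
Posterior mean = α'/β' = 54/22 = 27/11.

27/11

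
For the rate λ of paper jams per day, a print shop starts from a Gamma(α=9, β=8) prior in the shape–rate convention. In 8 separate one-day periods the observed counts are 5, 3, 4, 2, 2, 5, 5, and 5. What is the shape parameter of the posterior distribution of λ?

Total count: 5 + 3 + 4 + 2 + 2 + 5 + 5 + 5 = 31.
Total exposure: 8 days.
The Gamma prior is conjugate for the Poisson rate, so λ | data ~ Gamma(9+31, 8+8) = Gamma(40, 16).

40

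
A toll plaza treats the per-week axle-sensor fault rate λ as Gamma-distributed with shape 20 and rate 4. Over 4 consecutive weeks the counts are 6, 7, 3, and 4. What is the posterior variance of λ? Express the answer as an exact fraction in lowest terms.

Total count: 6 + 7 + 3 + 4 = 20.
Total exposure: 4 weeks.
The Gamma prior is conjugate for the Poisson rate, so λ | data ~ Gamma(20+20, 4+4) = Gamma(40, 8).
Posterior variance = α'/β'² = 40/64 = 5/8.

5/8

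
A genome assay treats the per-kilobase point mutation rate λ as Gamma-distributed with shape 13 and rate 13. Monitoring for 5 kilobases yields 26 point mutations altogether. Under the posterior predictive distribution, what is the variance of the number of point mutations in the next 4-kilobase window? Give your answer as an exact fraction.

Total count 26 over total exposure 5 kilobases.
Posterior: α' = 13 + 26 = 39, β' = 13 + 5 = 18.
The posterior predictive for a window of length T is Negative Binomial with variance T·α'·(β'+T)/β'² = 4·39·22/324 = 286/27.

286/27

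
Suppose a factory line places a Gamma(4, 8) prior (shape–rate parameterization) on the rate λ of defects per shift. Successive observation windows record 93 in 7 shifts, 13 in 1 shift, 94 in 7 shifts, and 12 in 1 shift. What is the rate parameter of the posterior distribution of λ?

Total count: 93 + 13 + 94 + 12 = 212.
Total exposure: 7 + 1 + 7 + 1 = 16 shifts.
Conjugate update: add total count to the shape and total exposure to the rate, giving Gamma(216, 24).

24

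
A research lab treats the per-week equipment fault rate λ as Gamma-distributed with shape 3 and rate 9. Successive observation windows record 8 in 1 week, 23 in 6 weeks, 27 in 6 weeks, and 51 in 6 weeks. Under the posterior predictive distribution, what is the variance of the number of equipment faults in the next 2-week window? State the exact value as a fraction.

Total count: 8 + 23 + 27 + 51 = 109.
Total exposure: 1 + 6 + 6 + 6 = 19 weeks.
Posterior: α' = 3 + 109 = 112, β' = 9 + 19 = 28.
The posterior predictive for a window of length T is Negative Binomial with variance T·α'·(β'+T)/β'² = 2·112·30/784 = 60/7.

60/7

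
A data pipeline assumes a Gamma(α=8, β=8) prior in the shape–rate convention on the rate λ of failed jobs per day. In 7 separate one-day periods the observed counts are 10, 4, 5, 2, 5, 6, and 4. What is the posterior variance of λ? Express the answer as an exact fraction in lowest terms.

Total count: 10 + 4 + 5 + 2 + 5 + 6 + 4 = 36.
Total exposure: 7 days.
Conjugate update: add total count to the shape and total exposure to the rate, giving Gamma(44, 15).
Posterior variance = α'/β'² = 44/225.

44/225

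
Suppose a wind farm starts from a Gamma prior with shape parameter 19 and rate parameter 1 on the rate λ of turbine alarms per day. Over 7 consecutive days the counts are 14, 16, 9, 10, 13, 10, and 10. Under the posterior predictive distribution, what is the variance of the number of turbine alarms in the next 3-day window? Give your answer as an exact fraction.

Total count: 14 + 16 + 9 + 10 + 13 + 10 + 10 = 82.
Total exposure: 7 days.
Gamma(α, β) with Poisson data over total exposure Σt gives posterior Gamma(α+Σx, β+Σt) = Gamma(101, 8).
The posterior predictive for a window of length T is Negative Binomial with variance T·α'·(β'+T)/β'² = 3·101·11/64 = 3333/64.

3333/64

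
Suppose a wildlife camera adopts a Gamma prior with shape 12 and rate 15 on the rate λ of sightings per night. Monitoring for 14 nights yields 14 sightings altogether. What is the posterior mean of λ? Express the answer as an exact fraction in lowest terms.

26/29

Total count 14 over total exposure 14 nights.
The Gamma prior is conjugate for the Poisson rate, so λ | data ~ Gamma(12+14, 15+14) = Gamma(26, 29).
Posterior mean = α'/β' = 26/29.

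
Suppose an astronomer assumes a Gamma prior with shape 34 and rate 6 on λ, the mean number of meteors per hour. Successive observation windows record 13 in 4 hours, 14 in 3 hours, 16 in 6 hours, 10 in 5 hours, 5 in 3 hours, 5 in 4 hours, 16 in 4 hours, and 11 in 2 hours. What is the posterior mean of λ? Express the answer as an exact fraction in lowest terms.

Total count: 13 + 14 + 16 + 10 + 5 + 5 + 16 + 11 = 90.
Total exposure: 4 + 3 + 6 + 5 + 3 + 4 + 4 + 2 = 31 hours.
Gamma(α, β) with Poisson data over total exposure Σt gives posterior Gamma(α+Σx, β+Σt) = Gamma(124, 37).
Posterior mean = α'/β' = 124/37.

124/37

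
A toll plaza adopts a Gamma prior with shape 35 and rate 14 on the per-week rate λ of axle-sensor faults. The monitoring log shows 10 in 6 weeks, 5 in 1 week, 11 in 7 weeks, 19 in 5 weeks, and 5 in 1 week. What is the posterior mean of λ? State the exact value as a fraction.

5/2

Total count: 10 + 5 + 11 + 19 + 5 = 50.
Total exposure: 6 + 1 + 7 + 5 + 1 = 20 weeks.
By Gamma–Poisson conjugacy, the posterior is Gamma(α + Σx, β + Σt) = Gamma(35 + 50, 14 + 20) = Gamma(85, 34).
Posterior mean = α'/β' = 85/34 = 5/2.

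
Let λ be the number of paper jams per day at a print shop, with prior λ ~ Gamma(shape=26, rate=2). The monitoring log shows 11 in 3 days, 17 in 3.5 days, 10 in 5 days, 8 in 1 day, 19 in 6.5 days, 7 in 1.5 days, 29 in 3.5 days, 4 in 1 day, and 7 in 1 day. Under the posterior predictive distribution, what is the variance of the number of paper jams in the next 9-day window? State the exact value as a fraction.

22977/392

Total count: 11 + 17 + 10 + 8 + 19 + 7 + 29 + 4 + 7 = 112.
Total exposure: 3 + 3.5 + 5 + 1 + 6.5 + 1.5 + 3.5 + 1 + 1 = 26 days.
Posterior: α' = 26 + 112 = 138, β' = 2 + 26 = 28.
The posterior predictive for a window of length T is Negative Binomial with variance T·α'·(β'+T)/β'² = 9·138·37/784 = 22977/392.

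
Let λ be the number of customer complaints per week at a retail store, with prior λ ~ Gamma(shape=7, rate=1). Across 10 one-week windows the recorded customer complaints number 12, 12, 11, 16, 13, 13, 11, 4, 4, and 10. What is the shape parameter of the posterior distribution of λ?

113

Total count: 12 + 12 + 11 + 16 + 13 + 13 + 11 + 4 + 4 + 10 = 106.
Total exposure: 10 weeks.
By Gamma–Poisson conjugacy, the posterior is Gamma(α + Σx, β + Σt) = Gamma(7 + 106, 1 + 10) = Gamma(113, 11).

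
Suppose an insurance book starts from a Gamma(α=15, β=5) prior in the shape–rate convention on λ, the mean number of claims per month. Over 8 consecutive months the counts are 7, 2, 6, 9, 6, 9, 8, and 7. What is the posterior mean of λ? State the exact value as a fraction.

Total count: 7 + 2 + 6 + 9 + 6 + 9 + 8 + 7 = 54.
Total exposure: 8 months.
Conjugate update: add total count to the shape and total exposure to the rate, giving Gamma(69, 13).
Posterior mean = α'/β' = 69/13.

69/13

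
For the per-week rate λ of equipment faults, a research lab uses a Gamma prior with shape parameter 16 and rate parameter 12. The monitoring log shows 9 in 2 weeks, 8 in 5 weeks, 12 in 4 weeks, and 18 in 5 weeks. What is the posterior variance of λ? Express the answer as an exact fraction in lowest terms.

Total count: 9 + 8 + 12 + 18 = 47.
Total exposure: 2 + 5 + 4 + 5 = 16 weeks.
The Gamma prior is conjugate for the Poisson rate, so λ | data ~ Gamma(16+47, 12+16) = Gamma(63, 28).
Posterior variance = α'/β'² = 63/784 = 9/112.

9/112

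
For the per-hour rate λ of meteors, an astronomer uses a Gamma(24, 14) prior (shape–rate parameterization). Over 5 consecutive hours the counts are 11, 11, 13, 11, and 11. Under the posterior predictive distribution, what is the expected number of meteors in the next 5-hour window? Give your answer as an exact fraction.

Total count: 11 + 11 + 13 + 11 + 11 = 57.
Total exposure: 5 hours.
Gamma(α, β) with Poisson data over total exposure Σt gives posterior Gamma(α+Σx, β+Σt) = Gamma(81, 19).
Predictive mean over a 5-hour window = T·E[λ|data] = 5·81/19 = 405/19.

405/19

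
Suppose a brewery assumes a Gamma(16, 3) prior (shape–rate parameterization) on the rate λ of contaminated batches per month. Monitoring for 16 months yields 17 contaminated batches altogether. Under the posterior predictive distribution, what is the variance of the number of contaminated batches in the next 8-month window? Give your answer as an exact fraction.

Total count 17 over total exposure 16 months.
By Gamma–Poisson conjugacy, the posterior is Gamma(α + Σx, β + Σt) = Gamma(16 + 17, 3 + 16) = Gamma(33, 19).
The posterior predictive for a window of length T is Negative Binomial with variance T·α'·(β'+T)/β'² = 8·33·27/361 = 7128/361.

7128/361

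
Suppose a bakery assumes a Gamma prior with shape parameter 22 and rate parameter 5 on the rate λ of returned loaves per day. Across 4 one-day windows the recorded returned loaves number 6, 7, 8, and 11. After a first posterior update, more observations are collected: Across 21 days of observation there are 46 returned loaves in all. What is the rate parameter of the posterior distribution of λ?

Total count: 6 + 7 + 8 + 11 = 32.
Total exposure: 4 days.
After the first batch: Gamma(22 + 32, 5 + 4) = Gamma(54, 9).
Total count 46 over total exposure 21 days.
After the second batch: Gamma(54 + 46, 9 + 21) = Gamma(100, 30).

30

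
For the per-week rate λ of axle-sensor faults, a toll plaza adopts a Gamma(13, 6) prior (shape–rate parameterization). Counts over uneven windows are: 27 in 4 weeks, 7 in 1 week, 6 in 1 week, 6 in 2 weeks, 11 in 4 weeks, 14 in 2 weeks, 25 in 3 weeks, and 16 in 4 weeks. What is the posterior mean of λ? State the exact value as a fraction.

Total count: 27 + 7 + 6 + 6 + 11 + 14 + 25 + 16 = 112.
Total exposure: 4 + 1 + 1 + 2 + 4 + 2 + 3 + 4 = 21 weeks.
Gamma(α, β) with Poisson data over total exposure Σt gives posterior Gamma(α+Σx, β+Σt) = Gamma(125, 27).
Posterior mean = α'/β' = 125/27.

125/27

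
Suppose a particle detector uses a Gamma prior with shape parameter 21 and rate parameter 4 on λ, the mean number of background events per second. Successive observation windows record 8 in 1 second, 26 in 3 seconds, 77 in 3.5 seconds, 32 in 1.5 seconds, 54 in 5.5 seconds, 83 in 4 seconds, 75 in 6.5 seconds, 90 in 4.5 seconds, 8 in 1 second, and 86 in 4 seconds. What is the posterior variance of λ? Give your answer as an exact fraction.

Total count: 8 + 26 + 77 + 32 + 54 + 83 + 75 + 90 + 8 + 86 = 539.
Total exposure: 1 + 3 + 3.5 + 1.5 + 5.5 + 4 + 6.5 + 4.5 + 1 + 4 = 34.5 seconds.
Gamma(α, β) with Poisson data over total exposure Σt gives posterior Gamma(α+Σx, β+Σt) = Gamma(560, 77/2).
Posterior variance = α'/β'² = 560/(5929/4) = 320/847.

320/847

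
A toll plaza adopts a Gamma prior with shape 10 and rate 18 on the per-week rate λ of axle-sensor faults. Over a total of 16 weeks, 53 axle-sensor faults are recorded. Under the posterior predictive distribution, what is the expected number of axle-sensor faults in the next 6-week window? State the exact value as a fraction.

189/17

Total count 53 over total exposure 16 weeks.
Posterior: α' = 10 + 53 = 63, β' = 18 + 16 = 34.
Predictive mean over a 6-week window = T·E[λ|data] = 6·63/34 = 189/17.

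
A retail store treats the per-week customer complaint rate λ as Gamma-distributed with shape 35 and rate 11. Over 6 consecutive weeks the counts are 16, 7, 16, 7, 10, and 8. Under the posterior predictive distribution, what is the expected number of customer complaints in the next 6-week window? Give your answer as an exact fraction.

Total count: 16 + 7 + 16 + 7 + 10 + 8 = 64.
Total exposure: 6 weeks.
Conjugate update: add total count to the shape and total exposure to the rate, giving Gamma(99, 17).
Predictive mean over a 6-week window = T·E[λ|data] = 6·99/17 = 594/17.

594/17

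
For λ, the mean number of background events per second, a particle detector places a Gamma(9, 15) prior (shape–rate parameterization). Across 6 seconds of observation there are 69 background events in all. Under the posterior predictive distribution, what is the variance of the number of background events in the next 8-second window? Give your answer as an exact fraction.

Total count 69 over total exposure 6 seconds.
The Gamma prior is conjugate for the Poisson rate, so λ | data ~ Gamma(9+69, 15+6) = Gamma(78, 21).
The posterior predictive for a window of length T is Negative Binomial with variance T·α'·(β'+T)/β'² = 8·78·29/441 = 6032/147.

6032/147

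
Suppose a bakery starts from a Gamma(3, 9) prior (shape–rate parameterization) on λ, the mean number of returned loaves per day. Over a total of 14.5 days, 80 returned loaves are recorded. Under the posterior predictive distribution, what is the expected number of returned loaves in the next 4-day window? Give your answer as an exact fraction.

664/47

Total count 80 over total exposure 14.5 days.
Posterior: α' = 3 + 80 = 83, β' = 9 + 14.5 = 47/2.
Predictive mean over a 4-day window = T·E[λ|data] = 4·83/(47/2) = 664/47.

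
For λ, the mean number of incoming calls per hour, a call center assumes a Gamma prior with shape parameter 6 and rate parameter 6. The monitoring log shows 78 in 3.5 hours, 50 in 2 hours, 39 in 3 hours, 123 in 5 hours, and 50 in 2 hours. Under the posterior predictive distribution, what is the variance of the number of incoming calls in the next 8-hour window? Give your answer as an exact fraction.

Total count: 78 + 50 + 39 + 123 + 50 = 340.
Total exposure: 3.5 + 2 + 3 + 5 + 2 = 15.5 hours.
Gamma(α, β) with Poisson data over total exposure Σt gives posterior Gamma(α+Σx, β+Σt) = Gamma(346, 43/2).
The posterior predictive for a window of length T is Negative Binomial with variance T·α'·(β'+T)/β'² = 8·346·(59/2)/(1849/4) = 326624/1849.

326624/1849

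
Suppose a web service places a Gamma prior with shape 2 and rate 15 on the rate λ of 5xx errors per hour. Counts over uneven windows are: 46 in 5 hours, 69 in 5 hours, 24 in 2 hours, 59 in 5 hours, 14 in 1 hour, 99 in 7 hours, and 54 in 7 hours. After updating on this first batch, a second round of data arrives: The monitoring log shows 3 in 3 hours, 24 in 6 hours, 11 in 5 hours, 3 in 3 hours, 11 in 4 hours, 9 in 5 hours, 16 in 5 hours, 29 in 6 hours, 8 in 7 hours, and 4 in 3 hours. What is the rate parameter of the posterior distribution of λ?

Total count: 46 + 69 + 24 + 59 + 14 + 99 + 54 = 365.
Total exposure: 5 + 5 + 2 + 5 + 1 + 7 + 7 = 32 hours.
After the first batch: Gamma(2 + 365, 15 + 32) = Gamma(367, 47).
Total count: 3 + 24 + 11 + 3 + 11 + 9 + 16 + 29 + 8 + 4 = 118.
Total exposure: 3 + 6 + 5 + 3 + 4 + 5 + 5 + 6 + 7 + 3 = 47 hours.
After the second batch: Gamma(367 + 118, 47 + 47) = Gamma(485, 94).

94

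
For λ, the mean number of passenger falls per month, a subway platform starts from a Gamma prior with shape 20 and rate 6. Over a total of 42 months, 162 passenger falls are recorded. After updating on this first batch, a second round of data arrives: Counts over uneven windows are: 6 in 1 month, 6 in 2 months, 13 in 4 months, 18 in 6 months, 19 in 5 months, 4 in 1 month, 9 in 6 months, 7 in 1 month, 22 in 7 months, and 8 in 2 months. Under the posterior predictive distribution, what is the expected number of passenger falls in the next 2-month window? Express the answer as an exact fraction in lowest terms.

Total count 162 over total exposure 42 months.
After the first batch: Gamma(20 + 162, 6 + 42) = Gamma(182, 48).
Total count: 6 + 6 + 13 + 18 + 19 + 4 + 9 + 7 + 22 + 8 = 112.
Total exposure: 1 + 2 + 4 + 6 + 5 + 1 + 6 + 1 + 7 + 2 = 35 months.
After the second batch: Gamma(182 + 112, 48 + 35) = Gamma(294, 83).
Predictive mean over a 2-month window = T·E[λ|data] = 2·294/83 = 588/83.

588/83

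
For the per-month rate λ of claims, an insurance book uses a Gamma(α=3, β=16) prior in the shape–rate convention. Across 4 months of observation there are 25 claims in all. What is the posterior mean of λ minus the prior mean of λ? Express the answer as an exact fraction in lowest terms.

Total count 25 over total exposure 4 months.
The Gamma prior is conjugate for the Poisson rate, so λ | data ~ Gamma(3+25, 16+4) = Gamma(28, 20).
Posterior mean = 28/20 = 7/5; prior mean = 3/16 = 3/16. Difference = 7/5 − 3/16 = 97/80.

97/80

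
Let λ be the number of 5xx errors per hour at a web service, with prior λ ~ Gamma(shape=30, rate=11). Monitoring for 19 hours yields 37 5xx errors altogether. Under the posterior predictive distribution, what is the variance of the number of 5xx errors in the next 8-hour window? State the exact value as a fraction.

5092/225

Total count 37 over total exposure 19 hours.
By Gamma–Poisson conjugacy, the posterior is Gamma(α + Σx, β + Σt) = Gamma(30 + 37, 11 + 19) = Gamma(67, 30).
The posterior predictive for a window of length T is Negative Binomial with variance T·α'·(β'+T)/β'² = 8·67·38/900 = 5092/225.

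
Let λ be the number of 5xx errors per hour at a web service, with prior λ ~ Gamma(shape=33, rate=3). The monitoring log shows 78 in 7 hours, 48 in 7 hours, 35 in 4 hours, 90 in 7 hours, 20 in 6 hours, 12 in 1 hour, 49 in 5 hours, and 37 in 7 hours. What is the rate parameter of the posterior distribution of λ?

Total count: 78 + 48 + 35 + 90 + 20 + 12 + 49 + 37 = 369.
Total exposure: 7 + 7 + 4 + 7 + 6 + 1 + 5 + 7 = 44 hours.
The Gamma prior is conjugate for the Poisson rate, so λ | data ~ Gamma(33+369, 3+44) = Gamma(402, 47).

47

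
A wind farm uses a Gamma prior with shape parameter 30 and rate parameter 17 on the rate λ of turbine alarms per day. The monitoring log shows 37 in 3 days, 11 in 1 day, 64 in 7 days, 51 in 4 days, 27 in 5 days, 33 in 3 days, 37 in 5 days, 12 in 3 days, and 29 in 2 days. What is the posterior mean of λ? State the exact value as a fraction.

331/50

Total count: 37 + 11 + 64 + 51 + 27 + 33 + 37 + 12 + 29 = 301.
Total exposure: 3 + 1 + 7 + 4 + 5 + 3 + 5 + 3 + 2 = 33 days.
Conjugate update: add total count to the shape and total exposure to the rate, giving Gamma(331, 50).
Posterior mean = α'/β' = 331/50.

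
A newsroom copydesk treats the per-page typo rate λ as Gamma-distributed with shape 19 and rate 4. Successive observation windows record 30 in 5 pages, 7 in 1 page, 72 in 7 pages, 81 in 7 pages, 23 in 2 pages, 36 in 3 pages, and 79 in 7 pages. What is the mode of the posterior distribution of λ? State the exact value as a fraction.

Total count: 30 + 7 + 72 + 81 + 23 + 36 + 79 = 328.
Total exposure: 5 + 1 + 7 + 7 + 2 + 3 + 7 = 32 pages.
Conjugate update: add total count to the shape and total exposure to the rate, giving Gamma(347, 36).
Posterior mode = (α'−1)/β' = 346/36 = 173/18.

173/18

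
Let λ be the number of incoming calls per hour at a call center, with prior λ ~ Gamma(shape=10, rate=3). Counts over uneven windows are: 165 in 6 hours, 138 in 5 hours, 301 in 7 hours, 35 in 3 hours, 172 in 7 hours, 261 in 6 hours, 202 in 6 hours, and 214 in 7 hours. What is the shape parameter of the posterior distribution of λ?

1498

Total count: 165 + 138 + 301 + 35 + 172 + 261 + 202 + 214 = 1488.
Total exposure: 6 + 5 + 7 + 3 + 7 + 6 + 6 + 7 = 47 hours.
Gamma(α, β) with Poisson data over total exposure Σt gives posterior Gamma(α+Σx, β+Σt) = Gamma(1498, 50).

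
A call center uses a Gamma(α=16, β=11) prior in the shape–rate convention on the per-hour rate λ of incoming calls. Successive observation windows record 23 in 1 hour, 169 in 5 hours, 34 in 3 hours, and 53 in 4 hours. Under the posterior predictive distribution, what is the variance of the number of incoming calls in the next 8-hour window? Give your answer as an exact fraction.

Total count: 23 + 169 + 34 + 53 = 279.
Total exposure: 1 + 5 + 3 + 4 = 13 hours.
Posterior: α' = 16 + 279 = 295, β' = 11 + 13 = 24.
The posterior predictive for a window of length T is Negative Binomial with variance T·α'·(β'+T)/β'² = 8·295·32/576 = 1180/9.

1180/9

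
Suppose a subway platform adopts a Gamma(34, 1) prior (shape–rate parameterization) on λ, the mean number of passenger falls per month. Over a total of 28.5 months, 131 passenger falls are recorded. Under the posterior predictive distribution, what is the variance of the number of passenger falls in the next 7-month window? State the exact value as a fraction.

Total count 131 over total exposure 28.5 months.
Conjugate update: add total count to the shape and total exposure to the rate, giving Gamma(165, 59/2).
The posterior predictive for a window of length T is Negative Binomial with variance T·α'·(β'+T)/β'² = 7·165·(73/2)/(3481/4) = 168630/3481.

168630/3481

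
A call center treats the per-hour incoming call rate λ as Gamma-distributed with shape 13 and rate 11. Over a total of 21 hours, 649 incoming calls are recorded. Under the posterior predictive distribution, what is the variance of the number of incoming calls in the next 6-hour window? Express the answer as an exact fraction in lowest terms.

18867/128

Total count 649 over total exposure 21 hours.
Conjugate update: add total count to the shape and total exposure to the rate, giving Gamma(662, 32).
The posterior predictive for a window of length T is Negative Binomial with variance T·α'·(β'+T)/β'² = 6·662·38/1024 = 18867/128.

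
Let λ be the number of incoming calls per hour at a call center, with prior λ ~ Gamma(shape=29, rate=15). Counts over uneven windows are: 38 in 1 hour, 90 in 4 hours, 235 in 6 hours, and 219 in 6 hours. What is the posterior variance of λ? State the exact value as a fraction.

Total count: 38 + 90 + 235 + 219 = 582.
Total exposure: 1 + 4 + 6 + 6 = 17 hours.
Conjugate update: add total count to the shape and total exposure to the rate, giving Gamma(611, 32).
Posterior variance = α'/β'² = 611/1024.

611/1024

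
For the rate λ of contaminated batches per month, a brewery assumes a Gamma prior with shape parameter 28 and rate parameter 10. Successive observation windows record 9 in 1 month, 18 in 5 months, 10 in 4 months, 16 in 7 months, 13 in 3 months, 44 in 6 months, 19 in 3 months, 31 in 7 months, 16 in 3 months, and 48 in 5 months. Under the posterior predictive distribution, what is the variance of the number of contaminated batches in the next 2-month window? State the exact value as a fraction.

Total count: 9 + 18 + 10 + 16 + 13 + 44 + 19 + 31 + 16 + 48 = 224.
Total exposure: 1 + 5 + 4 + 7 + 3 + 6 + 3 + 7 + 3 + 5 = 44 months.
Conjugate update: add total count to the shape and total exposure to the rate, giving Gamma(252, 54).
The posterior predictive for a window of length T is Negative Binomial with variance T·α'·(β'+T)/β'² = 2·252·56/2916 = 784/81.

784/81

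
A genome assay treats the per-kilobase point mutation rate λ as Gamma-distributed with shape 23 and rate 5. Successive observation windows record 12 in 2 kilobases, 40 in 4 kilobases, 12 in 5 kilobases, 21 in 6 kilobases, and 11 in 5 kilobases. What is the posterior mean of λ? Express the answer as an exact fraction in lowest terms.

Total count: 12 + 40 + 12 + 21 + 11 = 96.
Total exposure: 2 + 4 + 5 + 6 + 5 = 22 kilobases.
Conjugate update: add total count to the shape and total exposure to the rate, giving Gamma(119, 27).
Posterior mean = α'/β' = 119/27.

119/27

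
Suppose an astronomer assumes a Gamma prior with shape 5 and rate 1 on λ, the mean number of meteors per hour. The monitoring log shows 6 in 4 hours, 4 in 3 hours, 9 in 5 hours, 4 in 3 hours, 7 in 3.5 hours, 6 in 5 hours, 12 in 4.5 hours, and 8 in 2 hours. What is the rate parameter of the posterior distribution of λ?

Total count: 6 + 4 + 9 + 4 + 7 + 6 + 12 + 8 = 56.
Total exposure: 4 + 3 + 5 + 3 + 3.5 + 5 + 4.5 + 2 = 30 hours.
By Gamma–Poisson conjugacy, the posterior is Gamma(α + Σx, β + Σt) = Gamma(5 + 56, 1 + 30) = Gamma(61, 31).

31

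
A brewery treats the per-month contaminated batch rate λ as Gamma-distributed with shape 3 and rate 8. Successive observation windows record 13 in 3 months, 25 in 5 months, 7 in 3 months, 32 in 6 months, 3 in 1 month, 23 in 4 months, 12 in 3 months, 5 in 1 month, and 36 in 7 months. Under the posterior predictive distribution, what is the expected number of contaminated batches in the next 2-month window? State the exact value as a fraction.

318/41

Total count: 13 + 25 + 7 + 32 + 3 + 23 + 12 + 5 + 36 = 156.
Total exposure: 3 + 5 + 3 + 6 + 1 + 4 + 3 + 1 + 7 = 33 months.
Conjugate update: add total count to the shape and total exposure to the rate, giving Gamma(159, 41).
Predictive mean over a 2-month window = T·E[λ|data] = 2·159/41 = 318/41.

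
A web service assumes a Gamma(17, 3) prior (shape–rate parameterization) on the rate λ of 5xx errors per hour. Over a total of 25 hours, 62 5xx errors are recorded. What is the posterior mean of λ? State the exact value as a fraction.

Total count 62 over total exposure 25 hours.
Posterior: α' = 17 + 62 = 79, β' = 3 + 25 = 28.
Posterior mean = α'/β' = 79/28.

79/28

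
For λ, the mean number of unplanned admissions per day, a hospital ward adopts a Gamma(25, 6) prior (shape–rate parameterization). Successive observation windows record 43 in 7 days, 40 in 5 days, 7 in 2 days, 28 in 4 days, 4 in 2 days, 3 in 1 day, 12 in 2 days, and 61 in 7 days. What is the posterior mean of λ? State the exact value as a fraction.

Total count: 43 + 40 + 7 + 28 + 4 + 3 + 12 + 61 = 198.
Total exposure: 7 + 5 + 2 + 4 + 2 + 1 + 2 + 7 = 30 days.
Posterior: α' = 25 + 198 = 223, β' = 6 + 30 = 36.
Posterior mean = α'/β' = 223/36.

223/36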